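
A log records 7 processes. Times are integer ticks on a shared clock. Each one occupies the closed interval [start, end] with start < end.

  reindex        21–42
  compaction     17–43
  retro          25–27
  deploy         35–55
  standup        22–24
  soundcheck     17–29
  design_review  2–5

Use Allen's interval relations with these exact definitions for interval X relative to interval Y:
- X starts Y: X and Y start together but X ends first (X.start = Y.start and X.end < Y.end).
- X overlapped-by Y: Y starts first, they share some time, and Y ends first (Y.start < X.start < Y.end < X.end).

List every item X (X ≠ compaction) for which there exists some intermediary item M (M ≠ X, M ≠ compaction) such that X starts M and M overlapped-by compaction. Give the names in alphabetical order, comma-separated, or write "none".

Target compaction = [17, 43].
Intermediaries M with M overlapped-by compaction: deploy.
Via deploy — items with X starts deploy: none.
Union: none.

none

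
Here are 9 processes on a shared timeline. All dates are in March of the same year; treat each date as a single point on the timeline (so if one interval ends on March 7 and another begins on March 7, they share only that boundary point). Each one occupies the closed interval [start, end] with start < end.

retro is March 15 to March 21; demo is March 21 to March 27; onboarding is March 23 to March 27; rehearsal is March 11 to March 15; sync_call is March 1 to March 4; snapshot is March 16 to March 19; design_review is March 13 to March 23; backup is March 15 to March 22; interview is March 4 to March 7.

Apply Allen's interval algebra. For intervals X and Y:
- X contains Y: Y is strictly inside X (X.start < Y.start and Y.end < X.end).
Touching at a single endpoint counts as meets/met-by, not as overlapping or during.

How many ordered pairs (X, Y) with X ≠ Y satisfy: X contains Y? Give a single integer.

5

Checking all 72 ordered pairs for relation 'contains'; matching pairs in alphabetical order:
(backup, snapshot): backup contains snapshot ✓
(design_review, backup): design_review contains backup ✓
(design_review, retro): design_review contains retro ✓
(design_review, snapshot): design_review contains snapshot ✓
(retro, snapshot): retro contains snapshot ✓
Count: 5.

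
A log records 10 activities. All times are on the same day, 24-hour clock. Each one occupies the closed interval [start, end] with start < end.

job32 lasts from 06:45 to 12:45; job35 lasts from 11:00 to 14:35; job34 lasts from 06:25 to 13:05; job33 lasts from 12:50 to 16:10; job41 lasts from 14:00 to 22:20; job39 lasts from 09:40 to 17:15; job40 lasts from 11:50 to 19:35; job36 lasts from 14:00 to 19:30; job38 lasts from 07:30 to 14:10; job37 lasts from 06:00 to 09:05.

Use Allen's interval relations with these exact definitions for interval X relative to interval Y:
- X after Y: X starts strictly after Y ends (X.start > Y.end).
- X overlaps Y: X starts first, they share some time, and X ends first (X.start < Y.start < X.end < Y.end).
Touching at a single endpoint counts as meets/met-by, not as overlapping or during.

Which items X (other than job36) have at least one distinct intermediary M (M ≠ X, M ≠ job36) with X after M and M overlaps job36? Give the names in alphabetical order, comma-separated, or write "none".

none

Target job36 = [14:00, 19:30].
Intermediaries M with M overlaps job36: job33, job35, job38, job39.
Via job33 — items with X after job33: none.
Via job35 — items with X after job35: none.
Via job38 — items with X after job38: none.
Via job39 — items with X after job39: none.
Union: none.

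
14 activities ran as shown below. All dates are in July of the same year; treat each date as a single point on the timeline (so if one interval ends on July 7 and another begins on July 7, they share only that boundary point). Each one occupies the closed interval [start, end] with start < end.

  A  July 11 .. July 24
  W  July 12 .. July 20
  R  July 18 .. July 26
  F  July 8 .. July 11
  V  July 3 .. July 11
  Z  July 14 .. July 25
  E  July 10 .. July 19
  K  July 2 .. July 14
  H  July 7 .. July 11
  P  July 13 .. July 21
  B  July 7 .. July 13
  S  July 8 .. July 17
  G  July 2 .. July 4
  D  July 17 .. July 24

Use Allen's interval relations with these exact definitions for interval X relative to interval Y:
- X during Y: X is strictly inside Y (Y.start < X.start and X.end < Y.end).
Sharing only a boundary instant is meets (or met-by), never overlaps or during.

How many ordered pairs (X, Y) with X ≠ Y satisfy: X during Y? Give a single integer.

Checking all 182 ordered pairs for relation 'during'; matching pairs in alphabetical order:
(B, K): B during K ✓
(D, Z): D during Z ✓
(F, B): F during B ✓
(F, K): F during K ✓
(H, K): H during K ✓
(P, A): P during A ✓
(V, K): V during K ✓
(W, A): W during A ✓
Count: 8.

8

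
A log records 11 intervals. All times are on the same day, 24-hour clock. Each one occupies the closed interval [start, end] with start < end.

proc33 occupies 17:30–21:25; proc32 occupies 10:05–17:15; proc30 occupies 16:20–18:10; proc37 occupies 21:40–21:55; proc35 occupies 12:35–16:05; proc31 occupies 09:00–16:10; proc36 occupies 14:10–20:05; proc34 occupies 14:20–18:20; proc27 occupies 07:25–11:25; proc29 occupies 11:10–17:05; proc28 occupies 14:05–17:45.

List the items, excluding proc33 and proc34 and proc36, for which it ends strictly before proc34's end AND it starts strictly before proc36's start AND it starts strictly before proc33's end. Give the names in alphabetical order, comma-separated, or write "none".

proc27, proc28, proc29, proc31, proc32, proc35

Conditions: its end is strictly before proc34's end (X.end < 18:20) AND its start is strictly before proc36's start (X.start < 14:10) AND its start is strictly before proc33's end (X.start < 21:25).
proc27: end 11:25 < 18:20? ✓; start 07:25 < 14:10? ✓; start 07:25 < 21:25? ✓ → yes.
proc28: end 17:45 < 18:20? ✓; start 14:05 < 14:10? ✓; start 14:05 < 21:25? ✓ → yes.
proc29: end 17:05 < 18:20? ✓; start 11:10 < 14:10? ✓; start 11:10 < 21:25? ✓ → yes.
proc30: end 18:10 < 18:20? ✓; start 16:20 < 14:10? ✗; start 16:20 < 21:25? ✓ → no.
proc31: end 16:10 < 18:20? ✓; start 09:00 < 14:10? ✓; start 09:00 < 21:25? ✓ → yes.
proc32: end 17:15 < 18:20? ✓; start 10:05 < 14:10? ✓; start 10:05 < 21:25? ✓ → yes.
proc35: end 16:05 < 18:20? ✓; start 12:35 < 14:10? ✓; start 12:35 < 21:25? ✓ → yes.
proc37: end 21:55 < 18:20? ✗; start 21:40 < 14:10? ✗; start 21:40 < 21:25? ✗ → no.
Result: proc27, proc28, proc29, proc31, proc32, proc35.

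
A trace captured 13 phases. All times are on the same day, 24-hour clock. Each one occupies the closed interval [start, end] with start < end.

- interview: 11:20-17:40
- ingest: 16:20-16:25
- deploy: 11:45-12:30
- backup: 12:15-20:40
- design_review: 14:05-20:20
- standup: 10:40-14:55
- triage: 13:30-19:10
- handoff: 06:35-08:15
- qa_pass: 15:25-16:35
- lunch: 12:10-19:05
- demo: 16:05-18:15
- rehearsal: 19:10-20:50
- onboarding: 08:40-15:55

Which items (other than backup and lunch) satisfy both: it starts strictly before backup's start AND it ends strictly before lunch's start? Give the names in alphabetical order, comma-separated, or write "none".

Conditions: its start is strictly before backup's start (X.start < 12:15) AND its end is strictly before lunch's start (X.end < 12:10).
demo: start 16:05 < 12:15? ✗; end 18:15 < 12:10? ✗ → no.
deploy: start 11:45 < 12:15? ✓; end 12:30 < 12:10? ✗ → no.
design_review: start 14:05 < 12:15? ✗; end 20:20 < 12:10? ✗ → no.
handoff: start 06:35 < 12:15? ✓; end 08:15 < 12:10? ✓ → yes.
ingest: start 16:20 < 12:15? ✗; end 16:25 < 12:10? ✗ → no.
interview: start 11:20 < 12:15? ✓; end 17:40 < 12:10? ✗ → no.
onboarding: start 08:40 < 12:15? ✓; end 15:55 < 12:10? ✗ → no.
qa_pass: start 15:25 < 12:15? ✗; end 16:35 < 12:10? ✗ → no.
rehearsal: start 19:10 < 12:15? ✗; end 20:50 < 12:10? ✗ → no.
standup: start 10:40 < 12:15? ✓; end 14:55 < 12:10? ✗ → no.
triage: start 13:30 < 12:15? ✗; end 19:10 < 12:10? ✗ → no.
Result: handoff.

handoff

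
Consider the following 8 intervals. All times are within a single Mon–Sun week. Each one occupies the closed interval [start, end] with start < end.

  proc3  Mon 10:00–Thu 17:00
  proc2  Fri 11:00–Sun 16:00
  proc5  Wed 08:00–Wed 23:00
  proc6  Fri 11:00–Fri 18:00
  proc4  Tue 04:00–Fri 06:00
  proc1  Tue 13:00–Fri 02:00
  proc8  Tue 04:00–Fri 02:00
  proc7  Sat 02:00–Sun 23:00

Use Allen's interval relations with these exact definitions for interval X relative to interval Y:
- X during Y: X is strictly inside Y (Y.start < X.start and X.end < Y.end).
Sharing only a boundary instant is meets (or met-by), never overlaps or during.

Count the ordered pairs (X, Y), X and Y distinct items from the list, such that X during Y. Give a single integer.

5

Checking all 56 ordered pairs for relation 'during'; matching pairs in alphabetical order:
(proc1, proc4): proc1 during proc4 ✓
(proc5, proc1): proc5 during proc1 ✓
(proc5, proc3): proc5 during proc3 ✓
(proc5, proc4): proc5 during proc4 ✓
(proc5, proc8): proc5 during proc8 ✓
Count: 5.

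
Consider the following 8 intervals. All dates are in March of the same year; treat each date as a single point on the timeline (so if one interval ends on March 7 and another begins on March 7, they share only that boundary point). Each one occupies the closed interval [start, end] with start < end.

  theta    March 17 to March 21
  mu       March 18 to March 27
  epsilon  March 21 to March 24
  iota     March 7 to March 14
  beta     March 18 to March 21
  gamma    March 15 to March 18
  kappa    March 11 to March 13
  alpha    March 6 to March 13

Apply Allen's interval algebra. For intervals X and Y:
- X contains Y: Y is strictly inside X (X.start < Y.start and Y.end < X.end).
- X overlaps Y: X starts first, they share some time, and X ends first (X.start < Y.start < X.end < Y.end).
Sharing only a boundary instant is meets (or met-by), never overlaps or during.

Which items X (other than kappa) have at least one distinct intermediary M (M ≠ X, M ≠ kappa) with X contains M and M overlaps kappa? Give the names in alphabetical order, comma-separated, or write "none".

none

Target kappa = [March 11, March 13].
Intermediaries M with M overlaps kappa: none.
Union: none.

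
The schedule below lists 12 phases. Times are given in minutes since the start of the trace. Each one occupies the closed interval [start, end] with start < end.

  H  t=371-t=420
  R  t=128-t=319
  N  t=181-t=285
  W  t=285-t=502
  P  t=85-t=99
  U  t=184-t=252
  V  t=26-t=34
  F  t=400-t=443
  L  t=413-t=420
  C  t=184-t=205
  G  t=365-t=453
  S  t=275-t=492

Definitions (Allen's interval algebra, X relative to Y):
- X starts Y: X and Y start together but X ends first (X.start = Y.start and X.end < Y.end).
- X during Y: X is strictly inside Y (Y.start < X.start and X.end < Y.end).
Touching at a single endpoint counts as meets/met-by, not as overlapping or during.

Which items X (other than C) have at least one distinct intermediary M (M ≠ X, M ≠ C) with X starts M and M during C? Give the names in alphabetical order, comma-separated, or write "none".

Target C = [t=184, t=205].
Intermediaries M with M during C: none.
Union: none.

none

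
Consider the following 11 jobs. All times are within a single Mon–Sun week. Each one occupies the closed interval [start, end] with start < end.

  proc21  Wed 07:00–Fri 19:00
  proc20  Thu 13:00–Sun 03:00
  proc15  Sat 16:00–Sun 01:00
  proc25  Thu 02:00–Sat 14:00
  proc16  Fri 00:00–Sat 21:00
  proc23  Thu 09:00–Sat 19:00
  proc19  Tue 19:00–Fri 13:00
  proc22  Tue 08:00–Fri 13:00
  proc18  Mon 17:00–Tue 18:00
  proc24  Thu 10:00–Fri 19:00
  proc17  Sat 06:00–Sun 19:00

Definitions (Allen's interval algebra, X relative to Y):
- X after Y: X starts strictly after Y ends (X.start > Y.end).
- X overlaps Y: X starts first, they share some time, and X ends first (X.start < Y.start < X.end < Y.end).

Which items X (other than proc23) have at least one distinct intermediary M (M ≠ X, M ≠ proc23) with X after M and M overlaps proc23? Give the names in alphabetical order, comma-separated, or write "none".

Target proc23 = [Thu 09:00, Sat 19:00].
Intermediaries M with M overlaps proc23: proc19, proc21, proc22, proc25.
Via proc19 — items with X after proc19: proc15, proc17.
Via proc21 — items with X after proc21: proc15, proc17.
Via proc22 — items with X after proc22: proc15, proc17.
Via proc25 — items with X after proc25: proc15.
Union: proc15, proc17.

proc15, proc17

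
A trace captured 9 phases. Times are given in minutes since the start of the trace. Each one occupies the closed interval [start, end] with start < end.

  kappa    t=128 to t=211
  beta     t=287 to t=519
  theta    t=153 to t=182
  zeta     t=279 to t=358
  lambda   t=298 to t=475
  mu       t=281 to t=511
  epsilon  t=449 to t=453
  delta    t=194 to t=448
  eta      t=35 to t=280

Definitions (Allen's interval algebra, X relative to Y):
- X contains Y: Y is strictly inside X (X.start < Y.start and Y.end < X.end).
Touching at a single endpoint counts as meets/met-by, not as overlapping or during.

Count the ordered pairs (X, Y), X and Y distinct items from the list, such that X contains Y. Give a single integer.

Checking all 72 ordered pairs for relation 'contains'; matching pairs in alphabetical order:
(beta, epsilon): beta contains epsilon ✓
(beta, lambda): beta contains lambda ✓
(delta, zeta): delta contains zeta ✓
(eta, kappa): eta contains kappa ✓
(eta, theta): eta contains theta ✓
(kappa, theta): kappa contains theta ✓
(lambda, epsilon): lambda contains epsilon ✓
(mu, epsilon): mu contains epsilon ✓
(mu, lambda): mu contains lambda ✓
Count: 9.

9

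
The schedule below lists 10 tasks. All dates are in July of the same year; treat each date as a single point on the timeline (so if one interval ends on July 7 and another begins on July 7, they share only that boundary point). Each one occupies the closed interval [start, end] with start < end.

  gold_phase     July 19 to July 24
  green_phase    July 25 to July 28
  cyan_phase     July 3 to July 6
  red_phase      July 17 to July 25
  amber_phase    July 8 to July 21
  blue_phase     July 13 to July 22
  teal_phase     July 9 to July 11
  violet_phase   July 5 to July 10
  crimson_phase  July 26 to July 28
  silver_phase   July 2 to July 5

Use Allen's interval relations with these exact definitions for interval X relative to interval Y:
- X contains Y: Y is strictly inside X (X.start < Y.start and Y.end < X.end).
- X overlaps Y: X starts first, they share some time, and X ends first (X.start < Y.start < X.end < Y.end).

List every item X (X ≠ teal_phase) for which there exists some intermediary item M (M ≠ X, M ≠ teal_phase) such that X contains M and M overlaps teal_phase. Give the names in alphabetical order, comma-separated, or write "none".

none

Target teal_phase = [July 9, July 11].
Intermediaries M with M overlaps teal_phase: violet_phase.
Via violet_phase — items with X contains violet_phase: none.
Union: none.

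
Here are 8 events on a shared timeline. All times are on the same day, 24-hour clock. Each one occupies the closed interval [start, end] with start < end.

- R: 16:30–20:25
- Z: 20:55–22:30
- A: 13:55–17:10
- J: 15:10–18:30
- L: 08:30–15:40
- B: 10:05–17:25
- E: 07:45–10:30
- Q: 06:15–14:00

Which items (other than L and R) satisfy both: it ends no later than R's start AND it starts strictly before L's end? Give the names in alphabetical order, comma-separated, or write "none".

Conditions: its end is no later than R's start (X.end <= 16:30) AND its start is strictly before L's end (X.start < 15:40).
A: end 17:10 <= 16:30? ✗; start 13:55 < 15:40? ✓ → no.
B: end 17:25 <= 16:30? ✗; start 10:05 < 15:40? ✓ → no.
E: end 10:30 <= 16:30? ✓; start 07:45 < 15:40? ✓ → yes.
J: end 18:30 <= 16:30? ✗; start 15:10 < 15:40? ✓ → no.
Q: end 14:00 <= 16:30? ✓; start 06:15 < 15:40? ✓ → yes.
Z: end 22:30 <= 16:30? ✗; start 20:55 < 15:40? ✗ → no.
Result: E, Q.

E, Q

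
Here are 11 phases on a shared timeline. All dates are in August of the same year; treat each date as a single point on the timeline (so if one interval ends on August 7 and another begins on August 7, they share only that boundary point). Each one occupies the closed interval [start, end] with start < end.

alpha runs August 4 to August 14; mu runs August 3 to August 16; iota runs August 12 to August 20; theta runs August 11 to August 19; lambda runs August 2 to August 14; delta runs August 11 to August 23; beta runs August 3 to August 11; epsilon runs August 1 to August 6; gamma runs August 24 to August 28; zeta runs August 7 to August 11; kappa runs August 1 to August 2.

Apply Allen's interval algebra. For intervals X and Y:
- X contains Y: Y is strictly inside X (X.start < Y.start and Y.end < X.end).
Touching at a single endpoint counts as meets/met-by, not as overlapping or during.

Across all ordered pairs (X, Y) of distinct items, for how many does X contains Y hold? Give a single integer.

6

Checking all 110 ordered pairs for relation 'contains'; matching pairs in alphabetical order:
(alpha, zeta): alpha contains zeta ✓
(delta, iota): delta contains iota ✓
(lambda, beta): lambda contains beta ✓
(lambda, zeta): lambda contains zeta ✓
(mu, alpha): mu contains alpha ✓
(mu, zeta): mu contains zeta ✓
Count: 6.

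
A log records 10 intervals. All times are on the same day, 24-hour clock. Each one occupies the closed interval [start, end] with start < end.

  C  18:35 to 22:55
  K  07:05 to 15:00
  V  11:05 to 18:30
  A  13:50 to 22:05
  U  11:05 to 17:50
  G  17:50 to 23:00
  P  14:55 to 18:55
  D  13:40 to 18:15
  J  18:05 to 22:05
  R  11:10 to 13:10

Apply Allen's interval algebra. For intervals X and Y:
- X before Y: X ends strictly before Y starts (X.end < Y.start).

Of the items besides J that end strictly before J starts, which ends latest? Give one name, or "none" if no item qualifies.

U

Target J = [18:05, 22:05].
A [13:50, 22:05] → finished-by → excluded.
C [18:35, 22:55] → overlapped-by → excluded.
D [13:40, 18:15] → overlaps → excluded.
G [17:50, 23:00] → contains → excluded.
K [07:05, 15:00] → before → candidate.
P [14:55, 18:55] → overlaps → excluded.
R [11:10, 13:10] → before → candidate.
U [11:05, 17:50] → before → candidate.
V [11:05, 18:30] → overlaps → excluded.
Among candidates, latest end is 17:50 → U.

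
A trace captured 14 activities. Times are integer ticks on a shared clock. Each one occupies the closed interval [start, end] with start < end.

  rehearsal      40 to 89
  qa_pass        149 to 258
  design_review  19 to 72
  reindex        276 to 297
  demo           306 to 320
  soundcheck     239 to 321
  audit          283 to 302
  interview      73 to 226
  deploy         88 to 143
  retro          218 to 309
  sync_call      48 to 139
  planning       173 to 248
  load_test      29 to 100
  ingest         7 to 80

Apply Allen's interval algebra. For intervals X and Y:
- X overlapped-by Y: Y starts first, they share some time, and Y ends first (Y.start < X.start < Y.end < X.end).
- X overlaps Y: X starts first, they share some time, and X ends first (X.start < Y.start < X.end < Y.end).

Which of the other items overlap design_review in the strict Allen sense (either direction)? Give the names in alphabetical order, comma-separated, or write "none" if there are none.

Target design_review = [19, 72].
audit [283, 302] → after → no.
demo [306, 320] → after → no.
deploy [88, 143] → after → no.
ingest [7, 80] → contains → no.
interview [73, 226] → after → no.
load_test [29, 100] → overlapped-by → yes.
planning [173, 248] → after → no.
qa_pass [149, 258] → after → no.
rehearsal [40, 89] → overlapped-by → yes.
reindex [276, 297] → after → no.
retro [218, 309] → after → no.
soundcheck [239, 321] → after → no.
sync_call [48, 139] → overlapped-by → yes.
Result: load_test, rehearsal, sync_call.

load_test, rehearsal, sync_call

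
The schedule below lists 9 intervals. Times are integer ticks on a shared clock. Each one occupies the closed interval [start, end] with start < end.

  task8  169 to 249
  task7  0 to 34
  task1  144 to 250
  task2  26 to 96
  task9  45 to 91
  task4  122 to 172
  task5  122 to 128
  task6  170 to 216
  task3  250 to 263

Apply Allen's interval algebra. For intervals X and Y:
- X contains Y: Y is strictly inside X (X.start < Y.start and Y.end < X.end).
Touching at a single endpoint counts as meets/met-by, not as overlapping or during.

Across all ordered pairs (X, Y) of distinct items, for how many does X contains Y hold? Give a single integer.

4

Checking all 72 ordered pairs for relation 'contains'; matching pairs in alphabetical order:
(task1, task6): task1 contains task6 ✓
(task1, task8): task1 contains task8 ✓
(task2, task9): task2 contains task9 ✓
(task8, task6): task8 contains task6 ✓
Count: 4.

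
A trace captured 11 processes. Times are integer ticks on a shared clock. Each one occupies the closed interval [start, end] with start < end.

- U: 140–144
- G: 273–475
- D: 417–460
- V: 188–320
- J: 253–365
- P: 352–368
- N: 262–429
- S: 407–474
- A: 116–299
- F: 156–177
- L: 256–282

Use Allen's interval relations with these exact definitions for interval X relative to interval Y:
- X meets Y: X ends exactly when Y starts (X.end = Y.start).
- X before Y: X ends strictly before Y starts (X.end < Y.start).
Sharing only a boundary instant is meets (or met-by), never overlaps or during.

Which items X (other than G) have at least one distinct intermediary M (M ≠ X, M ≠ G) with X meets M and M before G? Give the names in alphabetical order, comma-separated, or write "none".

Target G = [273, 475].
Intermediaries M with M before G: F, U.
Via F — items with X meets F: none.
Via U — items with X meets U: none.
Union: none.

none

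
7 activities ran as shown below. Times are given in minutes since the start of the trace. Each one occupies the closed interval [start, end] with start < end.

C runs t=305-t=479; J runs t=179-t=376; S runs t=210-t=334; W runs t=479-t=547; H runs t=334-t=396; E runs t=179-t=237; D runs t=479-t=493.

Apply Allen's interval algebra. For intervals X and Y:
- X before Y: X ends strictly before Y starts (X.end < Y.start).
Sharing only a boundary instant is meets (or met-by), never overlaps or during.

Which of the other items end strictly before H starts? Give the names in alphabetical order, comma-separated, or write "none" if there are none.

E

Target H = [t=334, t=396].
C [t=305, t=479] → contains → no.
D [t=479, t=493] → after → no.
E [t=179, t=237] → before → yes.
J [t=179, t=376] → overlaps → no.
S [t=210, t=334] → meets → no.
W [t=479, t=547] → after → no.
Result: E.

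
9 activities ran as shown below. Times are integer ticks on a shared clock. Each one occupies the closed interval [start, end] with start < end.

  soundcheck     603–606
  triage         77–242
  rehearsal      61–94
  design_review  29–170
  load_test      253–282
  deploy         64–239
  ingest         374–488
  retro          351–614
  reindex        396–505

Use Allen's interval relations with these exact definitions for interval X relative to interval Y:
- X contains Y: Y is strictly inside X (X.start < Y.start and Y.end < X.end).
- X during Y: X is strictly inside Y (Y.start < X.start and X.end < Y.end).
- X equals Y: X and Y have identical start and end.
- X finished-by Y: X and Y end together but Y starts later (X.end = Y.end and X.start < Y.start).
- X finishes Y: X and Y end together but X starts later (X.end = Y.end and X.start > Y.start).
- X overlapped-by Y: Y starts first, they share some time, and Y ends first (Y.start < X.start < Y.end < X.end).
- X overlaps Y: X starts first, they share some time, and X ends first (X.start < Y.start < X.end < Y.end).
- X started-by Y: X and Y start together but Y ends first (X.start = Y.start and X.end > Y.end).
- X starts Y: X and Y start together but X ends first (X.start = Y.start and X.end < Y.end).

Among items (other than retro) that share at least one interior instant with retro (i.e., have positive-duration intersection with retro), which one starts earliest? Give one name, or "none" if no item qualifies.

Target retro = [351, 614].
deploy [64, 239] → before → excluded.
design_review [29, 170] → before → excluded.
ingest [374, 488] → during → candidate.
load_test [253, 282] → before → excluded.
rehearsal [61, 94] → before → excluded.
reindex [396, 505] → during → candidate.
soundcheck [603, 606] → during → candidate.
triage [77, 242] → before → excluded.
Among candidates, earliest start is 374 → ingest.

ingest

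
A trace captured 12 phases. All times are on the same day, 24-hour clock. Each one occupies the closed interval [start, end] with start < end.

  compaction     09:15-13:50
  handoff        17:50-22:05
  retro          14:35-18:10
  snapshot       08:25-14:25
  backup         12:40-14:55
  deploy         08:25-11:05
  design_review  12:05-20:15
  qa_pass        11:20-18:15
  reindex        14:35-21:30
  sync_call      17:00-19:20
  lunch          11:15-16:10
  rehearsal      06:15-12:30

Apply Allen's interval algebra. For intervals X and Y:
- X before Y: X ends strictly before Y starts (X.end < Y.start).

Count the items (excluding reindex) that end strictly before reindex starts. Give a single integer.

4

Target reindex = [14:35, 21:30].
backup [12:40, 14:55] → overlaps → no.
compaction [09:15, 13:50] → before → counts.
deploy [08:25, 11:05] → before → counts.
design_review [12:05, 20:15] → overlaps → no.
handoff [17:50, 22:05] → overlapped-by → no.
lunch [11:15, 16:10] → overlaps → no.
qa_pass [11:20, 18:15] → overlaps → no.
rehearsal [06:15, 12:30] → before → counts.
retro [14:35, 18:10] → starts → no.
snapshot [08:25, 14:25] → before → counts.
sync_call [17:00, 19:20] → during → no.
Total: 4.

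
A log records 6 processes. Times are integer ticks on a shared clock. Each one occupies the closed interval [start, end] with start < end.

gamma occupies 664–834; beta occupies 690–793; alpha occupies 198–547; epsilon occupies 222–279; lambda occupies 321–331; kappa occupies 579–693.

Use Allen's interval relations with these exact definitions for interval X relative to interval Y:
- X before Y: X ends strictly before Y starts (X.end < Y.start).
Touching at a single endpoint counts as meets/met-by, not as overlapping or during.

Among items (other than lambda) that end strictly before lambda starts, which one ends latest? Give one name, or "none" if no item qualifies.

Target lambda = [321, 331].
alpha [198, 547] → contains → excluded.
beta [690, 793] → after → excluded.
epsilon [222, 279] → before → candidate.
gamma [664, 834] → after → excluded.
kappa [579, 693] → after → excluded.
Among candidates, latest end is 279 → epsilon.

epsilon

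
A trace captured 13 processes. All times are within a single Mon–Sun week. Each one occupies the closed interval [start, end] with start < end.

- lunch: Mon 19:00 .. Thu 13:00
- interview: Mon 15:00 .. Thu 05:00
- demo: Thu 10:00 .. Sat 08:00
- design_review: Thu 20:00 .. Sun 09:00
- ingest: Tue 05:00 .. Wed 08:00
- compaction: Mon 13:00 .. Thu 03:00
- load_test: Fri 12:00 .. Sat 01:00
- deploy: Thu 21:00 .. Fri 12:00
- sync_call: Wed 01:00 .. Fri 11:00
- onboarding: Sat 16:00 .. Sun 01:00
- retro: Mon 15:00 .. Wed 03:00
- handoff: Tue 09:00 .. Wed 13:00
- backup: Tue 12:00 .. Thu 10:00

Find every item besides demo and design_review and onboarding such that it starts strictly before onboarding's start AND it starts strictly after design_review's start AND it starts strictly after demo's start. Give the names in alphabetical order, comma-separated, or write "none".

Conditions: its start is strictly before onboarding's start (X.start < Sat 16:00) AND its start is strictly after design_review's start (X.start > Thu 20:00) AND its start is strictly after demo's start (X.start > Thu 10:00).
backup: start Tue 12:00 < Sat 16:00? ✓; start Tue 12:00 > Thu 20:00? ✗; start Tue 12:00 > Thu 10:00? ✗ → no.
compaction: start Mon 13:00 < Sat 16:00? ✓; start Mon 13:00 > Thu 20:00? ✗; start Mon 13:00 > Thu 10:00? ✗ → no.
deploy: start Thu 21:00 < Sat 16:00? ✓; start Thu 21:00 > Thu 20:00? ✓; start Thu 21:00 > Thu 10:00? ✓ → yes.
handoff: start Tue 09:00 < Sat 16:00? ✓; start Tue 09:00 > Thu 20:00? ✗; start Tue 09:00 > Thu 10:00? ✗ → no.
ingest: start Tue 05:00 < Sat 16:00? ✓; start Tue 05:00 > Thu 20:00? ✗; start Tue 05:00 > Thu 10:00? ✗ → no.
interview: start Mon 15:00 < Sat 16:00? ✓; start Mon 15:00 > Thu 20:00? ✗; start Mon 15:00 > Thu 10:00? ✗ → no.
load_test: start Fri 12:00 < Sat 16:00? ✓; start Fri 12:00 > Thu 20:00? ✓; start Fri 12:00 > Thu 10:00? ✓ → yes.
lunch: start Mon 19:00 < Sat 16:00? ✓; start Mon 19:00 > Thu 20:00? ✗; start Mon 19:00 > Thu 10:00? ✗ → no.
retro: start Mon 15:00 < Sat 16:00? ✓; start Mon 15:00 > Thu 20:00? ✗; start Mon 15:00 > Thu 10:00? ✗ → no.
sync_call: start Wed 01:00 < Sat 16:00? ✓; start Wed 01:00 > Thu 20:00? ✗; start Wed 01:00 > Thu 10:00? ✗ → no.
Result: deploy, load_test.

deploy, load_test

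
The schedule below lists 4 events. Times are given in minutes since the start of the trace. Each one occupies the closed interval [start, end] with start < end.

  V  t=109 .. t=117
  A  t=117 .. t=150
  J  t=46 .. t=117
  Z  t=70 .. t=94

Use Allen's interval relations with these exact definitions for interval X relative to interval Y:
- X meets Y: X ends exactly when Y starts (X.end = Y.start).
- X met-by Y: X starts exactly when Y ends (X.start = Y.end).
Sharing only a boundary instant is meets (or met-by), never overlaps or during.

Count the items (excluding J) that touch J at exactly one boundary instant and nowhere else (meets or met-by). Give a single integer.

1

Target J = [t=46, t=117].
A [t=117, t=150] → met-by → counts.
V [t=109, t=117] → finishes → no.
Z [t=70, t=94] → during → no.
Total: 1.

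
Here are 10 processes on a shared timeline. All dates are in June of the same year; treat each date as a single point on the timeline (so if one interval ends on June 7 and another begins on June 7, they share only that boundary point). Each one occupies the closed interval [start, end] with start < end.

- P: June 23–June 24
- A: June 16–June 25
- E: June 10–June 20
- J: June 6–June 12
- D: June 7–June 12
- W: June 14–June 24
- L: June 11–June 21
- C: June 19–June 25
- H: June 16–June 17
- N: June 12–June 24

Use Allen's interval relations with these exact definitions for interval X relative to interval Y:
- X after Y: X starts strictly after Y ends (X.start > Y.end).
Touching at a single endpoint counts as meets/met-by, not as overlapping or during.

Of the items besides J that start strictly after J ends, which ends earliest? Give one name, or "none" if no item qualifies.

Target J = [June 6, June 12].
A [June 16, June 25] → after → candidate.
C [June 19, June 25] → after → candidate.
D [June 7, June 12] → finishes → excluded.
E [June 10, June 20] → overlapped-by → excluded.
H [June 16, June 17] → after → candidate.
L [June 11, June 21] → overlapped-by → excluded.
N [June 12, June 24] → met-by → excluded.
P [June 23, June 24] → after → candidate.
W [June 14, June 24] → after → candidate.
Among candidates, earliest end is June 17 → H.

H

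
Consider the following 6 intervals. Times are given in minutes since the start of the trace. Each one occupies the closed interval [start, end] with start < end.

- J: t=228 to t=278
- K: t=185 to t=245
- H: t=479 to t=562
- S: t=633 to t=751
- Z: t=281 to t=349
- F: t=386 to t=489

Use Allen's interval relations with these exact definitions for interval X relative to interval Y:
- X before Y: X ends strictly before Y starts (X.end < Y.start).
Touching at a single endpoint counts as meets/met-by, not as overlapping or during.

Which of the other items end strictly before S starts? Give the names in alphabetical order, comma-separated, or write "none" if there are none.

Target S = [t=633, t=751].
F [t=386, t=489] → before → yes.
H [t=479, t=562] → before → yes.
J [t=228, t=278] → before → yes.
K [t=185, t=245] → before → yes.
Z [t=281, t=349] → before → yes.
Result: F, H, J, K, Z.

F, H, J, K, Z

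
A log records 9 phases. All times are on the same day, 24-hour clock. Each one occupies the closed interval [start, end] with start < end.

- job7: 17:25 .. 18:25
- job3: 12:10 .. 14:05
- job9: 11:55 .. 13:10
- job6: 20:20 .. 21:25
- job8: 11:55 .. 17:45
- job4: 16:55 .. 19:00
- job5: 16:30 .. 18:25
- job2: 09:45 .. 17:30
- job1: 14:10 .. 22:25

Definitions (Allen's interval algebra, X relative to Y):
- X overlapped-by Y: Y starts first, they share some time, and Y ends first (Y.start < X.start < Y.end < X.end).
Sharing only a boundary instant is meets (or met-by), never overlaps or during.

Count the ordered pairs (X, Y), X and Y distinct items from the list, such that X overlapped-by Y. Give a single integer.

Checking all 72 ordered pairs for relation 'overlapped-by'; matching pairs in alphabetical order:
(job1, job2): job1 overlapped-by job2 ✓
(job1, job8): job1 overlapped-by job8 ✓
(job3, job9): job3 overlapped-by job9 ✓
(job4, job2): job4 overlapped-by job2 ✓
(job4, job5): job4 overlapped-by job5 ✓
(job4, job8): job4 overlapped-by job8 ✓
(job5, job2): job5 overlapped-by job2 ✓
(job5, job8): job5 overlapped-by job8 ✓
(job7, job2): job7 overlapped-by job2 ✓
(job7, job8): job7 overlapped-by job8 ✓
(job8, job2): job8 overlapped-by job2 ✓
Count: 11.

11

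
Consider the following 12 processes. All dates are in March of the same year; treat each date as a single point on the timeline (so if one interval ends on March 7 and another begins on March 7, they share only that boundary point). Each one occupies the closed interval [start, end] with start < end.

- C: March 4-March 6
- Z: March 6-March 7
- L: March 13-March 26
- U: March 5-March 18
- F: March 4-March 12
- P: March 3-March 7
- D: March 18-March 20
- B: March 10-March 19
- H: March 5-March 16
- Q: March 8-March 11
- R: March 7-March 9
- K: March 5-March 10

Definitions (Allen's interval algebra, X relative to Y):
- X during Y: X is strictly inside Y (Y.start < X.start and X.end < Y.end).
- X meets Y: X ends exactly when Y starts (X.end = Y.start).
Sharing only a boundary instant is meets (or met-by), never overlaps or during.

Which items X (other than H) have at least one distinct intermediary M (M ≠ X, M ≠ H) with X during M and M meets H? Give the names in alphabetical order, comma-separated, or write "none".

Target H = [March 5, March 16].
Intermediaries M with M meets H: none.
Union: none.

none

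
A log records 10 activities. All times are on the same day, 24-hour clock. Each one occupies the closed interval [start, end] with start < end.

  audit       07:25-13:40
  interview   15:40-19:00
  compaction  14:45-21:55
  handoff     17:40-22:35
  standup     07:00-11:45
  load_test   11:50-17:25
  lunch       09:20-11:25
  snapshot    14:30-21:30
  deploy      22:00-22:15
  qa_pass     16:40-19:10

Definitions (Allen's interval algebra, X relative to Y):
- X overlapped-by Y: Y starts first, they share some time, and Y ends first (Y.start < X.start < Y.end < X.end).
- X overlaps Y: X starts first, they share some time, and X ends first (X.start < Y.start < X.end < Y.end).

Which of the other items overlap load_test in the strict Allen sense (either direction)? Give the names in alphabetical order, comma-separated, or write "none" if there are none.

Target load_test = [11:50, 17:25].
audit [07:25, 13:40] → overlaps → yes.
compaction [14:45, 21:55] → overlapped-by → yes.
deploy [22:00, 22:15] → after → no.
handoff [17:40, 22:35] → after → no.
interview [15:40, 19:00] → overlapped-by → yes.
lunch [09:20, 11:25] → before → no.
qa_pass [16:40, 19:10] → overlapped-by → yes.
snapshot [14:30, 21:30] → overlapped-by → yes.
standup [07:00, 11:45] → before → no.
Result: audit, compaction, interview, qa_pass, snapshot.

audit, compaction, interview, qa_pass, snapshot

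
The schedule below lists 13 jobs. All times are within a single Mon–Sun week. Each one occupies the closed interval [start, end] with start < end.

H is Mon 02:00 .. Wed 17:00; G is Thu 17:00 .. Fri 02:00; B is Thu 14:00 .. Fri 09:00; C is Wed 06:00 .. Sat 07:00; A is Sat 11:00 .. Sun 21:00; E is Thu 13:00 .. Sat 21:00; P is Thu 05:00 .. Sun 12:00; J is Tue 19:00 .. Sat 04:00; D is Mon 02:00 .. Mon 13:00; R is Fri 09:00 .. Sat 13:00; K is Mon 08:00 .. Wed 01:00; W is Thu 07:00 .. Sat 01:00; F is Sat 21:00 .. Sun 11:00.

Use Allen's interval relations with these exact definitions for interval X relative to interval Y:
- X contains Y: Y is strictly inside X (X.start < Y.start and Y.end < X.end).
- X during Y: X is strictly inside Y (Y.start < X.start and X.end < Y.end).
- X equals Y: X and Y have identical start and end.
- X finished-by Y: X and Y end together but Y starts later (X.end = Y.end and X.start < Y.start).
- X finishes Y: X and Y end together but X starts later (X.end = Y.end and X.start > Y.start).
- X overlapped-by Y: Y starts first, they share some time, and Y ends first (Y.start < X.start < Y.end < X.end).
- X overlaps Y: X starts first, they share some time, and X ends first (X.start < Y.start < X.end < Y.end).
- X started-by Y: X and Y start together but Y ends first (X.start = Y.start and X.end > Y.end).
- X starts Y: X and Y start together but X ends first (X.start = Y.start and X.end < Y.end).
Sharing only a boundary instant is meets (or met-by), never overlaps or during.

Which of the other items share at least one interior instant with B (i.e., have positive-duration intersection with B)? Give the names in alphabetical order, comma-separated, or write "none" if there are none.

C, E, G, J, P, W

Target B = [Thu 14:00, Fri 09:00].
A [Sat 11:00, Sun 21:00] → after → no.
C [Wed 06:00, Sat 07:00] → contains → yes.
D [Mon 02:00, Mon 13:00] → before → no.
E [Thu 13:00, Sat 21:00] → contains → yes.
F [Sat 21:00, Sun 11:00] → after → no.
G [Thu 17:00, Fri 02:00] → during → yes.
H [Mon 02:00, Wed 17:00] → before → no.
J [Tue 19:00, Sat 04:00] → contains → yes.
K [Mon 08:00, Wed 01:00] → before → no.
P [Thu 05:00, Sun 12:00] → contains → yes.
R [Fri 09:00, Sat 13:00] → met-by → no.
W [Thu 07:00, Sat 01:00] → contains → yes.
Result: C, E, G, J, P, W.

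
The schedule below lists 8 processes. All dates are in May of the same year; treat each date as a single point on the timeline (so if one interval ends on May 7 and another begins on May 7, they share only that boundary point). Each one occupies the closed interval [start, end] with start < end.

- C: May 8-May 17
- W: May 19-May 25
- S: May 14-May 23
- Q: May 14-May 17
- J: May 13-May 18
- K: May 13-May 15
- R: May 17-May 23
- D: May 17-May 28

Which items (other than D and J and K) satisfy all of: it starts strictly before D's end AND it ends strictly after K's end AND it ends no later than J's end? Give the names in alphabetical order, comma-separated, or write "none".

Conditions: its start is strictly before D's end (X.start < May 28) AND its end is strictly after K's end (X.end > May 15) AND its end is no later than J's end (X.end <= May 18).
C: start May 8 < May 28? ✓; end May 17 > May 15? ✓; end May 17 <= May 18? ✓ → yes.
Q: start May 14 < May 28? ✓; end May 17 > May 15? ✓; end May 17 <= May 18? ✓ → yes.
R: start May 17 < May 28? ✓; end May 23 > May 15? ✓; end May 23 <= May 18? ✗ → no.
S: start May 14 < May 28? ✓; end May 23 > May 15? ✓; end May 23 <= May 18? ✗ → no.
W: start May 19 < May 28? ✓; end May 25 > May 15? ✓; end May 25 <= May 18? ✗ → no.
Result: C, Q.

C, Q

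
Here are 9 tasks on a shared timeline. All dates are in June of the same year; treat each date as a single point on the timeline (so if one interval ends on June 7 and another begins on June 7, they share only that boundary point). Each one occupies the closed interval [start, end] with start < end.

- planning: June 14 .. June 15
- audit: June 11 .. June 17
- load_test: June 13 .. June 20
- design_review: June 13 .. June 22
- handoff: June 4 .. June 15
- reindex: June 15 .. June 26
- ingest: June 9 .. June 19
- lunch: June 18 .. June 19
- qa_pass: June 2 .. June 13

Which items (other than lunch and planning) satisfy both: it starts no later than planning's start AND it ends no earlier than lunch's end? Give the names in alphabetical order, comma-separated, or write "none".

Conditions: its start is no later than planning's start (X.start <= June 14) AND its end is no earlier than lunch's end (X.end >= June 19).
audit: start June 11 <= June 14? ✓; end June 17 >= June 19? ✗ → no.
design_review: start June 13 <= June 14? ✓; end June 22 >= June 19? ✓ → yes.
handoff: start June 4 <= June 14? ✓; end June 15 >= June 19? ✗ → no.
ingest: start June 9 <= June 14? ✓; end June 19 >= June 19? ✓ → yes.
load_test: start June 13 <= June 14? ✓; end June 20 >= June 19? ✓ → yes.
qa_pass: start June 2 <= June 14? ✓; end June 13 >= June 19? ✗ → no.
reindex: start June 15 <= June 14? ✗; end June 26 >= June 19? ✓ → no.
Result: design_review, ingest, load_test.

design_review, ingest, load_test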